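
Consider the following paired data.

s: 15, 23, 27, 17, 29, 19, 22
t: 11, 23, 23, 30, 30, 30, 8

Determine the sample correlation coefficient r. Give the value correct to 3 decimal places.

0.265

n = 7, Σs = 152, Σt = 155, Σs² = 3458, Σt² = 3943, Σst = 3441
nΣst − ΣsΣt = 24087 − 23560 = 527
nΣs² − (Σs)² = 24206 − 23104 = 1102; nΣt² − (Σt)² = 27601 − 24025 = 3576
r = 527 / √(1102 × 3576) = 527 / 1985.1327 ≈ 0.265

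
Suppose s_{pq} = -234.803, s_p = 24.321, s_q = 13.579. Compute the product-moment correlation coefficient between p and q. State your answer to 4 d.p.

r = Cov(p,q) / (s_p · s_q) = -234.803 / (24.321 × 13.579)
  = -234.803 / 330.2549 ≈ -0.7110

-0.7110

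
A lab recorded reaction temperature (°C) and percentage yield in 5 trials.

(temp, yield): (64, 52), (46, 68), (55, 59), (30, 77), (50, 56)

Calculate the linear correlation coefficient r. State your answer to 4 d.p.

n = 5, Σx = 245, Σy = 312, Σx² = 12637, Σy² = 19874, Σxy = 14811
nΣxy − ΣxΣy = 74055 − 76440 = -2385
nΣx² − (Σx)² = 63185 − 60025 = 3160; nΣy² − (Σy)² = 99370 − 97344 = 2026
r = -2385 / √(3160 × 2026) = -2385 / 2530.2490 ≈ -0.9426

-0.9426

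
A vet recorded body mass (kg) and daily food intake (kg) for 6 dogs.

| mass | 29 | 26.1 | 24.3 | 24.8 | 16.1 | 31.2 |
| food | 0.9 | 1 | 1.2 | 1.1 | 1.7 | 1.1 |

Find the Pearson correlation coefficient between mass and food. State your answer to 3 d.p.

-0.881

n = 6, Σx = 151.5, Σy = 7, Σx² = 3960.39, Σy² = 8.56, Σxy = 170.33
nΣxy − ΣxΣy = 1021.98 − 1060.5 = -38.52
nΣx² − (Σx)² = 23762.34 − 22952.25 = 810.09; nΣy² − (Σy)² = 51.36 − 49 = 2.36
r = -38.52 / √(810.09 × 2.36) = -38.52 / 43.7243 ≈ -0.881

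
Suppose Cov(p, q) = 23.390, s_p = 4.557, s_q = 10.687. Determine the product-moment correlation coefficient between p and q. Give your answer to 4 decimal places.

r = Cov(p,q) / (s_p · s_q) = 23.390 / (4.557 × 10.687)
  = 23.390 / 48.7007 ≈ 0.4803

0.4803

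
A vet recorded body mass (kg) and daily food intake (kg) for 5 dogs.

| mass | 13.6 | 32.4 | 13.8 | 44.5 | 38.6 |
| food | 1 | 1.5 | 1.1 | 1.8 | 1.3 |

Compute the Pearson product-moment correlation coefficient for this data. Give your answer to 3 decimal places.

0.885

n = 5, Σx = 142.9, Σy = 6.7, Σx² = 4895.37, Σy² = 9.39, Σxy = 207.66
nΣxy − ΣxΣy = 1038.3 − 957.43 = 80.87
nΣx² − (Σx)² = 24476.85 − 20420.41 = 4056.44; nΣy² − (Σy)² = 46.95 − 44.89 = 2.06
r = 80.87 / √(4056.44 × 2.06) = 80.87 / 91.4126 ≈ 0.885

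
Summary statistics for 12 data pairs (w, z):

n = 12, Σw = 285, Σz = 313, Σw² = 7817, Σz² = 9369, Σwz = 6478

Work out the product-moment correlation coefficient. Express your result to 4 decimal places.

-0.8504

r = (nΣwz − ΣwΣz) / √[(nΣw² − (Σw)²)(nΣz² − (Σz)²)]
Numerator: 12×6478 − 285×313 = -11469
Denominator: √[(93804 − 81225)(112428 − 97969)] = √[12579 × 14459] = 13486.2805
r = -11469 / 13486.2805 ≈ -0.8504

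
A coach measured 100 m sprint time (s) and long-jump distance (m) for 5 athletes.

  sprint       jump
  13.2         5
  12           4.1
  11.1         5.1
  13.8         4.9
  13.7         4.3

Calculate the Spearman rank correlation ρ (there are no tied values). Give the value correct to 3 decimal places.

-0.300

Rank sprint: 3, 2, 1, 5, 4
Rank jump: 4, 1, 5, 3, 2
d = rank(sprint) − rank(jump): -1, 1, -4, 2, 2; Σd² = 26
ρ = 1 − 6Σd² / [n(n²−1)] = 1 − 6×26 / (5×24) = 1 − 156/120 ≈ -0.300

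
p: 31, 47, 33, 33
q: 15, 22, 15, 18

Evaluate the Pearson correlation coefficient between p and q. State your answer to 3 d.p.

n = 4, Σp = 144, Σq = 70, Σp² = 5348, Σq² = 1258, Σpq = 2588
nΣpq − ΣpΣq = 10352 − 10080 = 272
nΣp² − (Σp)² = 21392 − 20736 = 656; nΣq² − (Σq)² = 5032 − 4900 = 132
r = 272 / √(656 × 132) = 272 / 294.2652 ≈ 0.924

0.924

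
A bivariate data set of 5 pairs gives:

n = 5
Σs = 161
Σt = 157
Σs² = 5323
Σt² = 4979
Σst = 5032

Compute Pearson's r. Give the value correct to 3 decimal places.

r = (nΣst − ΣsΣt) / √[(nΣs² − (Σs)²)(nΣt² − (Σt)²)]
Numerator: 5×5032 − 161×157 = -117
Denominator: √[(26615 − 25921)(24895 − 24649)] = √[694 × 246] = 413.1876
r = -117 / 413.1876 ≈ -0.283

-0.283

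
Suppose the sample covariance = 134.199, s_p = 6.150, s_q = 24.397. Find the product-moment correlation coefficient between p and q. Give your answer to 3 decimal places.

r = Cov(p,q) / (s_p · s_q) = 134.199 / (6.150 × 24.397)
  = 134.199 / 150.0416 ≈ 0.894

0.894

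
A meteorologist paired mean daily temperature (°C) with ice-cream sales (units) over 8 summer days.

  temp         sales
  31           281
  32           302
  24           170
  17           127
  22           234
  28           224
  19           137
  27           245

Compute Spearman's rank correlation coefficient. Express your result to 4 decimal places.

Rank temp: 7, 8, 4, 1, 3, 6, 2, 5
Rank sales: 7, 8, 3, 1, 5, 4, 2, 6
d = rank(temp) − rank(sales): 0, 0, 1, 0, -2, 2, 0, -1; Σd² = 10
ρ = 1 − 6Σd² / [n(n²−1)] = 1 − 6×10 / (8×63) = 1 − 60/504 ≈ 0.8810

0.8810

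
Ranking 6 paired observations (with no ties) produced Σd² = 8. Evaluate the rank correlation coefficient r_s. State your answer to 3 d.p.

ρ = 1 − 6Σd² / [n(n²−1)] = 1 − 6×8 / (6×35)
  = 1 − 48/210 = 1 − 0.2286 ≈ 0.771

0.771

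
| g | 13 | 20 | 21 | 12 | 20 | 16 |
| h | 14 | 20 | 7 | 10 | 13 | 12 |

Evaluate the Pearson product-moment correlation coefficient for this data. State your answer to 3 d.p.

0.106

n = 6, Σg = 102, Σh = 76, Σg² = 1810, Σh² = 1058, Σgh = 1301
nΣgh − ΣgΣh = 7806 − 7752 = 54
nΣg² − (Σg)² = 10860 − 10404 = 456; nΣh² − (Σh)² = 6348 − 5776 = 572
r = 54 / √(456 × 572) = 54 / 510.7171 ≈ 0.106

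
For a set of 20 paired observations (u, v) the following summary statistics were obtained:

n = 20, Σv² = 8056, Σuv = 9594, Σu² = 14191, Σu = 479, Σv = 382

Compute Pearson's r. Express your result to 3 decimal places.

r = (nΣuv − ΣuΣv) / √[(nΣu² − (Σu)²)(nΣv² − (Σv)²)]
Numerator: 20×9594 − 479×382 = 8902
Denominator: √[(283820 − 229441)(161120 − 145924)] = √[54379 × 15196] = 28746.1873
r = 8902 / 28746.1873 ≈ 0.310

0.310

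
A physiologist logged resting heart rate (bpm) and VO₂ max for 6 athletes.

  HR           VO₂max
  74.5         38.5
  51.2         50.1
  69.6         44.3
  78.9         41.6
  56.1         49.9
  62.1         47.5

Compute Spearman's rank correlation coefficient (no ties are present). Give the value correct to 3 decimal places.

Rank HR: 5, 1, 4, 6, 2, 3
Rank VO₂max: 1, 6, 3, 2, 5, 4
d = rank(HR) − rank(VO₂max): 4, -5, 1, 4, -3, -1; Σd² = 68
ρ = 1 − 6Σd² / [n(n²−1)] = 1 − 6×68 / (6×35) = 1 − 408/210 ≈ -0.943

-0.943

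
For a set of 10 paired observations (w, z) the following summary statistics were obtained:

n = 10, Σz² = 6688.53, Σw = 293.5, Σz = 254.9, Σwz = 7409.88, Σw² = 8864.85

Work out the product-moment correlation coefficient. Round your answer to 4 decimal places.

-0.3264

r = (nΣwz − ΣwΣz) / √[(nΣw² − (Σw)²)(nΣz² − (Σz)²)]
Numerator: 10×7409.88 − 293.5×254.9 = -714.35
Denominator: √[(88648.5 − 86142.25)(66885.3 − 64974.01)] = √[2506.25 × 1911.29] = 2188.6458
r = -714.35 / 2188.6458 ≈ -0.3264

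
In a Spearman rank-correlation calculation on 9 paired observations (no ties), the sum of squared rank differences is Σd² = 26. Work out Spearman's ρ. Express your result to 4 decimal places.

0.7833

ρ = 1 − 6Σd² / [n(n²−1)] = 1 − 6×26 / (9×80)
  = 1 − 156/720 = 1 − 0.21667 ≈ 0.7833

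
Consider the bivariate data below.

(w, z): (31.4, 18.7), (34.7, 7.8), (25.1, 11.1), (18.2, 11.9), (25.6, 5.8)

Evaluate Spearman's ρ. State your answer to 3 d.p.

-0.200

Rank w: 4, 5, 2, 1, 3
Rank z: 5, 2, 3, 4, 1
d = rank(w) − rank(z): -1, 3, -1, -3, 2; Σd² = 24
ρ = 1 − 6Σd² / [n(n²−1)] = 1 − 6×24 / (5×24) = 1 − 144/120 ≈ -0.200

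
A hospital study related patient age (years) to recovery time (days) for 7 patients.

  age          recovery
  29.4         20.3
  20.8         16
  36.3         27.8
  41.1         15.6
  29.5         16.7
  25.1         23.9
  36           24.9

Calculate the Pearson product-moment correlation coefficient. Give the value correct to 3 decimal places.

n = 7, Σx = 218.2, Σy = 145.2, Σx² = 7100.16, Σy² = 3154.4, Σxy = 4568.86
nΣxy − ΣxΣy = 31982.02 − 31682.64 = 299.38
nΣx² − (Σx)² = 49701.12 − 47611.24 = 2089.88; nΣy² − (Σy)² = 22080.8 − 21083.04 = 997.76
r = 299.38 / √(2089.88 × 997.76) = 299.38 / 1444.0217 ≈ 0.207

0.207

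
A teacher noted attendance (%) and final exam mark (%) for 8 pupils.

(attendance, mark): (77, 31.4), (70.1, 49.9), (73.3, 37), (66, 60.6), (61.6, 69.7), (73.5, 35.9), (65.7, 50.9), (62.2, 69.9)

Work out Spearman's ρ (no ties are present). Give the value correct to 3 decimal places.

Rank attendance: 8, 5, 6, 4, 1, 7, 3, 2
Rank mark: 1, 4, 3, 6, 7, 2, 5, 8
d = rank(attendance) − rank(mark): 7, 1, 3, -2, -6, 5, -2, -6; Σd² = 164
ρ = 1 − 6Σd² / [n(n²−1)] = 1 − 6×164 / (8×63) = 1 − 984/504 ≈ -0.952

-0.952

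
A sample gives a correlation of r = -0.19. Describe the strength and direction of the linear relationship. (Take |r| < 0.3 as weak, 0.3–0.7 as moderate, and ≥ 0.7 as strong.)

weak negative

r = -0.19 < 0 so the relationship is negative.
|r| = 0.19, which falls in the weak range.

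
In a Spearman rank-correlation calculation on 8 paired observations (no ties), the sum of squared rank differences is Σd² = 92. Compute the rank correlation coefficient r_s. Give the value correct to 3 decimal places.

-0.095

ρ = 1 − 6Σd² / [n(n²−1)] = 1 − 6×92 / (8×63)
  = 1 − 552/504 = 1 − 1.0952 ≈ -0.095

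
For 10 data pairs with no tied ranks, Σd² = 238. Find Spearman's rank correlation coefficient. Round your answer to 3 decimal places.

-0.442

ρ = 1 − 6Σd² / [n(n²−1)] = 1 − 6×238 / (10×99)
  = 1 − 1428/990 = 1 − 1.4424 ≈ -0.442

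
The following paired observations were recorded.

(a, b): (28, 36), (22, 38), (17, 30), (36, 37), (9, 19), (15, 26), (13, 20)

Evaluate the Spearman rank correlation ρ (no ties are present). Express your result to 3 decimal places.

0.893

Rank a: 6, 5, 4, 7, 1, 3, 2
Rank b: 5, 7, 4, 6, 1, 3, 2
d = rank(a) − rank(b): 1, -2, 0, 1, 0, 0, 0; Σd² = 6
ρ = 1 − 6Σd² / [n(n²−1)] = 1 − 6×6 / (7×48) = 1 − 36/336 ≈ 0.893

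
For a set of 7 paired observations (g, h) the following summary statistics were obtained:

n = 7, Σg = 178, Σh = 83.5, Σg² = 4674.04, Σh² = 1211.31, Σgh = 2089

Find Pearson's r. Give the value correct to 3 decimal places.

-0.192

r = (nΣgh − ΣgΣh) / √[(nΣg² − (Σg)²)(nΣh² − (Σh)²)]
Numerator: 7×2089 − 178×83.5 = -240
Denominator: √[(32718.28 − 31684)(8479.17 − 6972.25)] = √[1034.28 × 1506.92] = 1248.4299
r = -240 / 1248.4299 ≈ -0.192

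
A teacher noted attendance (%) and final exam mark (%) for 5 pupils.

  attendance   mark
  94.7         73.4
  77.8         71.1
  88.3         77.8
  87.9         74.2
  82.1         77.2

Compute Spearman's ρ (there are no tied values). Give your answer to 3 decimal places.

Rank attendance: 5, 1, 4, 3, 2
Rank mark: 2, 1, 5, 3, 4
d = rank(attendance) − rank(mark): 3, 0, -1, 0, -2; Σd² = 14
ρ = 1 − 6Σd² / [n(n²−1)] = 1 − 6×14 / (5×24) = 1 − 84/120 ≈ 0.300

0.300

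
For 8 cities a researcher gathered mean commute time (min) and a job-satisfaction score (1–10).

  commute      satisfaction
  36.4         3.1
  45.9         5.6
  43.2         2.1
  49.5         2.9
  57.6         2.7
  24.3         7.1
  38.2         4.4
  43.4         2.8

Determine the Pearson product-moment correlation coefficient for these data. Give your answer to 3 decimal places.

n = 8, Σx = 338.5, Σy = 30.7, Σx² = 14999.31, Σy² = 138.69, Σxy = 1221.8
nΣxy − ΣxΣy = 9774.4 − 10391.95 = -617.55
nΣx² − (Σx)² = 119994.48 − 114582.25 = 5412.23; nΣy² − (Σy)² = 1109.52 − 942.49 = 167.03
r = -617.55 / √(5412.23 × 167.03) = -617.55 / 950.7917 ≈ -0.650

-0.650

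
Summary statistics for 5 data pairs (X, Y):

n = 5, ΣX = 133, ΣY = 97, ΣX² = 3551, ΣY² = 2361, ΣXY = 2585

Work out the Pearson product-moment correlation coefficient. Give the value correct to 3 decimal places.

0.060

r = (nΣXY − ΣXΣY) / √[(nΣX² − (ΣX)²)(nΣY² − (ΣY)²)]
Numerator: 5×2585 − 133×97 = 24
Denominator: √[(17755 − 17689)(11805 − 9409)] = √[66 × 2396] = 397.6632
r = 24 / 397.6632 ≈ 0.060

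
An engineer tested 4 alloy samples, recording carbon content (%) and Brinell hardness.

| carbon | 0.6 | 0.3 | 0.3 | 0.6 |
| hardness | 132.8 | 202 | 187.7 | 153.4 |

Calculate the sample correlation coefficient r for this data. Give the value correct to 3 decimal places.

-0.946

n = 4, Σx = 1.8, Σy = 675.9, Σx² = 0.9, Σy² = 117202.69, Σxy = 288.63
nΣxy − ΣxΣy = 1154.52 − 1216.62 = -62.1
nΣx² − (Σx)² = 3.6 − 3.24 = 0.36; nΣy² − (Σy)² = 468810.76 − 456840.81 = 11969.95
r = -62.1 / √(0.36 × 11969.95) = -62.1 / 65.6444 ≈ -0.946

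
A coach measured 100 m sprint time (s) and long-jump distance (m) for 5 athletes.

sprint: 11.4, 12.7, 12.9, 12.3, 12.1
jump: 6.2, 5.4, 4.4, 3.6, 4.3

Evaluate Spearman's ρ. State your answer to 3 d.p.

Rank sprint: 1, 4, 5, 3, 2
Rank jump: 5, 4, 3, 1, 2
d = rank(sprint) − rank(jump): -4, 0, 2, 2, 0; Σd² = 24
ρ = 1 − 6Σd² / [n(n²−1)] = 1 − 6×24 / (5×24) = 1 − 144/120 ≈ -0.200

-0.200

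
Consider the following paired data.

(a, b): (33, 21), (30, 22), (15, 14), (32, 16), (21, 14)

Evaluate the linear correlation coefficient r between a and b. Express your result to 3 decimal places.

0.741

n = 5, Σa = 131, Σb = 87, Σa² = 3679, Σb² = 1573, Σab = 2369
nΣab − ΣaΣb = 11845 − 11397 = 448
nΣa² − (Σa)² = 18395 − 17161 = 1234; nΣb² − (Σb)² = 7865 − 7569 = 296
r = 448 / √(1234 × 296) = 448 / 604.3707 ≈ 0.741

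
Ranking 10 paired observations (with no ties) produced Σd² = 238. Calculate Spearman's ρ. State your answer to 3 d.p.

-0.442

ρ = 1 − 6Σd² / [n(n²−1)] = 1 − 6×238 / (10×99)
  = 1 − 1428/990 = 1 − 1.4424 ≈ -0.442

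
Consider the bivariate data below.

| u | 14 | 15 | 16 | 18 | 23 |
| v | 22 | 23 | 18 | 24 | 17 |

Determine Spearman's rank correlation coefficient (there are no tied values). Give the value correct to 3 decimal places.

Rank u: 1, 2, 3, 4, 5
Rank v: 3, 4, 2, 5, 1
d = rank(u) − rank(v): -2, -2, 1, -1, 4; Σd² = 26
ρ = 1 − 6Σd² / [n(n²−1)] = 1 − 6×26 / (5×24) = 1 − 156/120 ≈ -0.300

-0.300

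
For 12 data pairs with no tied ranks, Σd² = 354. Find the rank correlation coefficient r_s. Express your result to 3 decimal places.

ρ = 1 − 6Σd² / [n(n²−1)] = 1 − 6×354 / (12×143)
  = 1 − 2124/1716 = 1 − 1.2378 ≈ -0.238

-0.238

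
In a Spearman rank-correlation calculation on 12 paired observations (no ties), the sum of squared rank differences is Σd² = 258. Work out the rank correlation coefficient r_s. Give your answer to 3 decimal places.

0.098

ρ = 1 − 6Σd² / [n(n²−1)] = 1 − 6×258 / (12×143)
  = 1 − 1548/1716 = 1 − 0.9021 ≈ 0.098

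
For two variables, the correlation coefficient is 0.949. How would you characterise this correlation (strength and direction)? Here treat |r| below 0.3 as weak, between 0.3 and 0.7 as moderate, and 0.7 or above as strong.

r = 0.949 > 0 so the relationship is positive.
|r| = 0.949, which falls in the strong range.

strong positive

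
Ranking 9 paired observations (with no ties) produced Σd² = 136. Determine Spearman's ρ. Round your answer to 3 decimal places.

-0.133

ρ = 1 − 6Σd² / [n(n²−1)] = 1 − 6×136 / (9×80)
  = 1 − 816/720 = 1 − 1.1333 ≈ -0.133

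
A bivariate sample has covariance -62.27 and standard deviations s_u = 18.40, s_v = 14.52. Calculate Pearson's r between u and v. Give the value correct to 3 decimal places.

r = Cov(u,v) / (s_u · s_v) = -62.27 / (18.40 × 14.52)
  = -62.27 / 267.1680 ≈ -0.233

-0.233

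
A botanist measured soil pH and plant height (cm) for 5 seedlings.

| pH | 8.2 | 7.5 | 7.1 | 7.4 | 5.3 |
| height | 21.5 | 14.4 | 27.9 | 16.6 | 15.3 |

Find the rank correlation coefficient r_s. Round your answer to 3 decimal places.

Rank pH: 5, 4, 2, 3, 1
Rank height: 4, 1, 5, 3, 2
d = rank(pH) − rank(height): 1, 3, -3, 0, -1; Σd² = 20
ρ = 1 − 6Σd² / [n(n²−1)] = 1 − 6×20 / (5×24) = 1 − 120/120 ≈ 0.000

0.000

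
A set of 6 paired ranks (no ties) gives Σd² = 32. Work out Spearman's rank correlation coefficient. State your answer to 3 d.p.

ρ = 1 − 6Σd² / [n(n²−1)] = 1 − 6×32 / (6×35)
  = 1 − 192/210 = 1 − 0.9143 ≈ 0.086

0.086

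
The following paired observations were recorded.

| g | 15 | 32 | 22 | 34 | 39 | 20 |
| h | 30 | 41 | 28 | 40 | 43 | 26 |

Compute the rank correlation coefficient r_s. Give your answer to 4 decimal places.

Rank g: 1, 4, 3, 5, 6, 2
Rank h: 3, 5, 2, 4, 6, 1
d = rank(g) − rank(h): -2, -1, 1, 1, 0, 1; Σd² = 8
ρ = 1 − 6Σd² / [n(n²−1)] = 1 − 6×8 / (6×35) = 1 − 48/210 ≈ 0.7714

0.7714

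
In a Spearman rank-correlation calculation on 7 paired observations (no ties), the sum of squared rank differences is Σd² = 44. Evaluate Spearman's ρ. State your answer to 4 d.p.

0.2143

ρ = 1 − 6Σd² / [n(n²−1)] = 1 − 6×44 / (7×48)
  = 1 − 264/336 = 1 − 0.78571 ≈ 0.2143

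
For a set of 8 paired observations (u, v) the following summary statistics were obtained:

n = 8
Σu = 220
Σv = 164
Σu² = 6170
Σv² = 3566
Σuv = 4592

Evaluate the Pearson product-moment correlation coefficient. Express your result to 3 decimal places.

r = (nΣuv − ΣuΣv) / √[(nΣu² − (Σu)²)(nΣv² − (Σv)²)]
Numerator: 8×4592 − 220×164 = 656
Denominator: √[(49360 − 48400)(28528 − 26896)] = √[960 × 1632] = 1251.6869
r = 656 / 1251.6869 ≈ 0.524

0.524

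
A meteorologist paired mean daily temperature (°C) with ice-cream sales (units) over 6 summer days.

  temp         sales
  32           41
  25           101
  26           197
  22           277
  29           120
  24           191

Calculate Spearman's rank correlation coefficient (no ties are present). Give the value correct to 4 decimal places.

-0.7143

Rank temp: 6, 3, 4, 1, 5, 2
Rank sales: 1, 2, 5, 6, 3, 4
d = rank(temp) − rank(sales): 5, 1, -1, -5, 2, -2; Σd² = 60
ρ = 1 − 6Σd² / [n(n²−1)] = 1 − 6×60 / (6×35) = 1 − 360/210 ≈ -0.7143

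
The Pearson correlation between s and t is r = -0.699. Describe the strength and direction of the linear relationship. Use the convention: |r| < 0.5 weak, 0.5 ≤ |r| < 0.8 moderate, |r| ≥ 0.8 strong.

r = -0.699 < 0 so the relationship is negative.
|r| = 0.699, which falls in the moderate range.

moderate negative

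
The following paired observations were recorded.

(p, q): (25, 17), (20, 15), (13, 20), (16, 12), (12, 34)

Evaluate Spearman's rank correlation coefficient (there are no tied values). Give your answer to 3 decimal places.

Rank p: 5, 4, 2, 3, 1
Rank q: 3, 2, 4, 1, 5
d = rank(p) − rank(q): 2, 2, -2, 2, -4; Σd² = 32
ρ = 1 − 6Σd² / [n(n²−1)] = 1 − 6×32 / (5×24) = 1 − 192/120 ≈ -0.600

-0.600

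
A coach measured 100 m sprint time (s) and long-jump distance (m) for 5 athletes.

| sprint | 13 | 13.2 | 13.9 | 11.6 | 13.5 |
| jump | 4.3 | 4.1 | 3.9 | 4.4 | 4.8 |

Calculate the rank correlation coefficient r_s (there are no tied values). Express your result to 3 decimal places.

Rank sprint: 2, 3, 5, 1, 4
Rank jump: 3, 2, 1, 4, 5
d = rank(sprint) − rank(jump): -1, 1, 4, -3, -1; Σd² = 28
ρ = 1 − 6Σd² / [n(n²−1)] = 1 − 6×28 / (5×24) = 1 − 168/120 ≈ -0.400

-0.400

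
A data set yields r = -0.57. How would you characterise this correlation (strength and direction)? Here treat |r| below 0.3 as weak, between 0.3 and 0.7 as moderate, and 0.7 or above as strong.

moderate negative

r = -0.57 < 0 so the relationship is negative.
|r| = 0.57, which falls in the moderate range.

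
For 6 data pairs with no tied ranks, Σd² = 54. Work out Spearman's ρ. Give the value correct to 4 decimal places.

-0.5429

ρ = 1 − 6Σd² / [n(n²−1)] = 1 − 6×54 / (6×35)
  = 1 − 324/210 = 1 − 1.54286 ≈ -0.5429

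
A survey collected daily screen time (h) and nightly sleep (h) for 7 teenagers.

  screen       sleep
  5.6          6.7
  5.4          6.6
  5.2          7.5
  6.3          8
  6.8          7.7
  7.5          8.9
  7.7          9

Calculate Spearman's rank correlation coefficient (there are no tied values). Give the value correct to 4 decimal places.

Rank screen: 3, 2, 1, 4, 5, 6, 7
Rank sleep: 2, 1, 3, 5, 4, 6, 7
d = rank(screen) − rank(sleep): 1, 1, -2, -1, 1, 0, 0; Σd² = 8
ρ = 1 − 6Σd² / [n(n²−1)] = 1 − 6×8 / (7×48) = 1 − 48/336 ≈ 0.8571

0.8571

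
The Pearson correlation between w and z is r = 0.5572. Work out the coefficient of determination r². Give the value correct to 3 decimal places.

r² = (0.5572)² = 0.310

0.310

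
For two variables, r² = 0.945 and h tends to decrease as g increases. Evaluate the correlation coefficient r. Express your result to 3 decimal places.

|r| = √0.945 = 0.972
The association is negative, so r = −0.972.

-0.972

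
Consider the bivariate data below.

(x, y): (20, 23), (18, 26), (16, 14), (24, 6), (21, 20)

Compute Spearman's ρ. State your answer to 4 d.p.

Rank x: 3, 2, 1, 5, 4
Rank y: 4, 5, 2, 1, 3
d = rank(x) − rank(y): -1, -3, -1, 4, 1; Σd² = 28
ρ = 1 − 6Σd² / [n(n²−1)] = 1 − 6×28 / (5×24) = 1 − 168/120 ≈ -0.4000

-0.4000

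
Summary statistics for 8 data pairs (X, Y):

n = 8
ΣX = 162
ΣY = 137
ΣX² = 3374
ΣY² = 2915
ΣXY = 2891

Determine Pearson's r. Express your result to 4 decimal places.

r = (nΣXY − ΣXΣY) / √[(nΣX² − (ΣX)²)(nΣY² − (ΣY)²)]
Numerator: 8×2891 − 162×137 = 934
Denominator: √[(26992 − 26244)(23320 − 18769)] = √[748 × 4551] = 1845.0333
r = 934 / 1845.0333 ≈ 0.5062

0.5062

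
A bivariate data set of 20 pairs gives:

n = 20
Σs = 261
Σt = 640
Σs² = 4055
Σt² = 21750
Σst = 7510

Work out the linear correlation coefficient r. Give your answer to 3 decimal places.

r = (nΣst − ΣsΣt) / √[(nΣs² − (Σs)²)(nΣt² − (Σt)²)]
Numerator: 20×7510 − 261×640 = -16840
Denominator: √[(81100 − 68121)(435000 − 409600)] = √[12979 × 25400] = 18156.7233
r = -16840 / 18156.7233 ≈ -0.927

-0.927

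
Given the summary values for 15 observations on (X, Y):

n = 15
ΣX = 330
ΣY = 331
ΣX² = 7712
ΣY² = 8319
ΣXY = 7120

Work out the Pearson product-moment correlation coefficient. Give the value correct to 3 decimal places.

-0.239

r = (nΣXY − ΣXΣY) / √[(nΣX² − (ΣX)²)(nΣY² − (ΣY)²)]
Numerator: 15×7120 − 330×331 = -2430
Denominator: √[(115680 − 108900)(124785 − 109561)] = √[6780 × 15224] = 10159.6614
r = -2430 / 10159.6614 ≈ -0.239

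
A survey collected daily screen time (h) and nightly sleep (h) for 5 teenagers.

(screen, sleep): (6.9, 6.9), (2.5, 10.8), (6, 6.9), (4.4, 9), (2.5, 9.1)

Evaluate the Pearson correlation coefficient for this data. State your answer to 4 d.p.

n = 5, Σx = 22.3, Σy = 42.7, Σx² = 115.47, Σy² = 375.67, Σxy = 178.36
nΣxy − ΣxΣy = 891.8 − 952.21 = -60.41
nΣx² − (Σx)² = 577.35 − 497.29 = 80.06; nΣy² − (Σy)² = 1878.35 − 1823.29 = 55.06
r = -60.41 / √(80.06 × 55.06) = -60.41 / 66.3936 ≈ -0.9099

-0.9099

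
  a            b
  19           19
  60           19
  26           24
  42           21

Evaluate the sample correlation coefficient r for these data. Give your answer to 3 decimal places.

n = 4, Σa = 147, Σb = 83, Σa² = 6401, Σb² = 1739, Σab = 3007
nΣab − ΣaΣb = 12028 − 12201 = -173
nΣa² − (Σa)² = 25604 − 21609 = 3995; nΣb² − (Σb)² = 6956 − 6889 = 67
r = -173 / √(3995 × 67) = -173 / 517.3635 ≈ -0.334

-0.334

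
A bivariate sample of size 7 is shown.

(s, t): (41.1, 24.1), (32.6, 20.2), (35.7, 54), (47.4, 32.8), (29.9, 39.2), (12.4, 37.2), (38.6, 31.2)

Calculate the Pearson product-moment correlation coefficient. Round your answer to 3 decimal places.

-0.185

n = 7, Σs = 237.7, Σt = 238.7, Σs² = 8810.95, Σt² = 8874.61, Σst = 7969.23
nΣst − ΣsΣt = 55784.61 − 56738.99 = -954.38
nΣs² − (Σs)² = 61676.65 − 56501.29 = 5175.36; nΣt² − (Σt)² = 62122.27 − 56977.69 = 5144.58
r = -954.38 / √(5175.36 × 5144.58) = -954.38 / 5159.9470 ≈ -0.185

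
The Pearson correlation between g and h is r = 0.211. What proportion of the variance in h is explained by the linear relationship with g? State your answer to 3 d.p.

r² = (0.211)² = 0.045

0.045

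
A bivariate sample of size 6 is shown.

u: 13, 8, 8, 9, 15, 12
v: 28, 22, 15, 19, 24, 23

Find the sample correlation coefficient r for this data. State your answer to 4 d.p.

n = 6, Σu = 65, Σv = 131, Σu² = 747, Σv² = 2959, Σuv = 1467
nΣuv − ΣuΣv = 8802 − 8515 = 287
nΣu² − (Σu)² = 4482 − 4225 = 257; nΣv² − (Σv)² = 17754 − 17161 = 593
r = 287 / √(257 × 593) = 287 / 390.3857 ≈ 0.7352

0.7352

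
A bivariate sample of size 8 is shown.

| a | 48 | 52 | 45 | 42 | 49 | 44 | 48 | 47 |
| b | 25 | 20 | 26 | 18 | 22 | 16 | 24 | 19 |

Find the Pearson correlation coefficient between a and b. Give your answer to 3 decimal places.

0.309

n = 8, Σa = 375, Σb = 170, Σa² = 17647, Σb² = 3702, Σab = 7993
nΣab − ΣaΣb = 63944 − 63750 = 194
nΣa² − (Σa)² = 141176 − 140625 = 551; nΣb² − (Σb)² = 29616 − 28900 = 716
r = 194 / √(551 × 716) = 194 / 628.1051 ≈ 0.309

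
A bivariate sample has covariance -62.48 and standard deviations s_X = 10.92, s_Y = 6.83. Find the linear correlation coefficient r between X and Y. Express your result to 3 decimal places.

-0.838

r = Cov(X,Y) / (s_X · s_Y) = -62.48 / (10.92 × 6.83)
  = -62.48 / 74.5836 ≈ -0.838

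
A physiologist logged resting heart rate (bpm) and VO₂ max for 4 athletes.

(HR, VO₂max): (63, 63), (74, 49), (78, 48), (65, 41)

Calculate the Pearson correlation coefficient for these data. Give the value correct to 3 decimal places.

n = 4, Σx = 280, Σy = 201, Σx² = 19754, Σy² = 10355, Σxy = 14004
nΣxy − ΣxΣy = 56016 − 56280 = -264
nΣx² − (Σx)² = 79016 − 78400 = 616; nΣy² − (Σy)² = 41420 − 40401 = 1019
r = -264 / √(616 × 1019) = -264 / 792.2777 ≈ -0.333

-0.333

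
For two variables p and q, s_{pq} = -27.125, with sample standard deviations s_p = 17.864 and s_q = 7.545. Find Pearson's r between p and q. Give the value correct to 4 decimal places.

r = Cov(p,q) / (s_p · s_q) = -27.125 / (17.864 × 7.545)
  = -27.125 / 134.7839 ≈ -0.2012

-0.2012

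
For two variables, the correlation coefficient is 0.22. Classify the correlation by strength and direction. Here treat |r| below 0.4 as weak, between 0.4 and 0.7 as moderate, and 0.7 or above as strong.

weak positive

r = 0.22 > 0 so the relationship is positive.
|r| = 0.22, which falls in the weak range.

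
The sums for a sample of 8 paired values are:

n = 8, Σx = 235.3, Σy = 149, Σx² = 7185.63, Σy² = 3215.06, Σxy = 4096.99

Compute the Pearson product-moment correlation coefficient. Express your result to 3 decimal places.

r = (nΣxy − ΣxΣy) / √[(nΣx² − (Σx)²)(nΣy² − (Σy)²)]
Numerator: 8×4096.99 − 235.3×149 = -2283.78
Denominator: √[(57485.04 − 55366.09)(25720.48 − 22201)] = √[2118.95 × 3519.48] = 2730.8611
r = -2283.78 / 2730.8611 ≈ -0.836

-0.836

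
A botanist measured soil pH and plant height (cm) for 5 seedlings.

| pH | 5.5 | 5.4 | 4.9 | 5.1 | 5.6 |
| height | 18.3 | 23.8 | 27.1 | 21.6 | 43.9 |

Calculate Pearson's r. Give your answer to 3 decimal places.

0.347

n = 5, Σx = 26.5, Σy = 134.7, Σx² = 140.79, Σy² = 4029.51, Σxy = 717.96
nΣxy − ΣxΣy = 3589.8 − 3569.55 = 20.25
nΣx² − (Σx)² = 703.95 − 702.25 = 1.7; nΣy² − (Σy)² = 20147.55 − 18144.09 = 2003.46
r = 20.25 / √(1.7 × 2003.46) = 20.25 / 58.3599 ≈ 0.347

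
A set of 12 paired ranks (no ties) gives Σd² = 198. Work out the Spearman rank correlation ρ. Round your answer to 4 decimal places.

0.3077

ρ = 1 − 6Σd² / [n(n²−1)] = 1 − 6×198 / (12×143)
  = 1 − 1188/1716 = 1 − 0.69231 ≈ 0.3077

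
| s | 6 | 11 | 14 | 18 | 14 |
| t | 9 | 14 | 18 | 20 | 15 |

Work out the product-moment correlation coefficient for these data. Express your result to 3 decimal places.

n = 5, Σs = 63, Σt = 76, Σs² = 873, Σt² = 1226, Σst = 1030
nΣst − ΣsΣt = 5150 − 4788 = 362
nΣs² − (Σs)² = 4365 − 3969 = 396; nΣt² − (Σt)² = 6130 − 5776 = 354
r = 362 / √(396 × 354) = 362 / 374.4115 ≈ 0.967

0.967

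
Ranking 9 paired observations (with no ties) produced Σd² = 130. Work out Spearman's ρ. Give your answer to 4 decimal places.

-0.0833

ρ = 1 − 6Σd² / [n(n²−1)] = 1 − 6×130 / (9×80)
  = 1 − 780/720 = 1 − 1.08333 ≈ -0.0833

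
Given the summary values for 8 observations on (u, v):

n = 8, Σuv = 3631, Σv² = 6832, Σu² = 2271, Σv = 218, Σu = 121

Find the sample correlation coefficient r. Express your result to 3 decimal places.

r = (nΣuv − ΣuΣv) / √[(nΣu² − (Σu)²)(nΣv² − (Σv)²)]
Numerator: 8×3631 − 121×218 = 2670
Denominator: √[(18168 − 14641)(54656 − 47524)] = √[3527 × 7132] = 5015.4326
r = 2670 / 5015.4326 ≈ 0.532

0.532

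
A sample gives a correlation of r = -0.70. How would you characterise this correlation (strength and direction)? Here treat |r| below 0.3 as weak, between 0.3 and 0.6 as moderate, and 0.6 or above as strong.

strong negative

r = -0.70 < 0 so the relationship is negative.
|r| = 0.70, which falls in the strong range.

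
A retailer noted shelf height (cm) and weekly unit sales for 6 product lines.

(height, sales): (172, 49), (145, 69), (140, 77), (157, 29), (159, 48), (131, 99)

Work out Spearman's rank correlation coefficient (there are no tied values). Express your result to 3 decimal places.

Rank height: 6, 3, 2, 4, 5, 1
Rank sales: 3, 4, 5, 1, 2, 6
d = rank(height) − rank(sales): 3, -1, -3, 3, 3, -5; Σd² = 62
ρ = 1 − 6Σd² / [n(n²−1)] = 1 − 6×62 / (6×35) = 1 − 372/210 ≈ -0.771

-0.771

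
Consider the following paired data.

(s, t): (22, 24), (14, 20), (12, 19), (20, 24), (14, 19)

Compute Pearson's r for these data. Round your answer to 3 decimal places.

n = 5, Σs = 82, Σt = 106, Σs² = 1420, Σt² = 2274, Σst = 1782
nΣst − ΣsΣt = 8910 − 8692 = 218
nΣs² − (Σs)² = 7100 − 6724 = 376; nΣt² − (Σt)² = 11370 − 11236 = 134
r = 218 / √(376 × 134) = 218 / 224.4638 ≈ 0.971

0.971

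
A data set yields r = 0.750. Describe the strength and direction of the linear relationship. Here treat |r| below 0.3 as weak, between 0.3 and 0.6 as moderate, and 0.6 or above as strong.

r = 0.750 > 0 so the relationship is positive.
|r| = 0.750, which falls in the strong range.

strong positive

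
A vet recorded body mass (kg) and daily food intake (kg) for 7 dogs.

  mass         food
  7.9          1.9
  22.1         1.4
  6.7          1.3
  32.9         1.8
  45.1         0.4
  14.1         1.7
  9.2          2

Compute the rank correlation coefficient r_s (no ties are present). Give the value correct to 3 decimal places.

-0.321

Rank mass: 2, 5, 1, 6, 7, 4, 3
Rank food: 6, 3, 2, 5, 1, 4, 7
d = rank(mass) − rank(food): -4, 2, -1, 1, 6, 0, -4; Σd² = 74
ρ = 1 − 6Σd² / [n(n²−1)] = 1 − 6×74 / (7×48) = 1 − 444/336 ≈ -0.321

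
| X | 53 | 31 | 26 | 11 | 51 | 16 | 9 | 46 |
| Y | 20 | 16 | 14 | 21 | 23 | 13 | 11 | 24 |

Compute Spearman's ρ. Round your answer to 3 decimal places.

0.619

Rank X: 8, 5, 4, 2, 7, 3, 1, 6
Rank Y: 5, 4, 3, 6, 7, 2, 1, 8
d = rank(X) − rank(Y): 3, 1, 1, -4, 0, 1, 0, -2; Σd² = 32
ρ = 1 − 6Σd² / [n(n²−1)] = 1 − 6×32 / (8×63) = 1 − 192/504 ≈ 0.619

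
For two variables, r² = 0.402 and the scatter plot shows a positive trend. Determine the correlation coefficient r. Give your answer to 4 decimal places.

0.6340

|r| = √0.402 = 0.6340
The association is positive, so r = 0.6340.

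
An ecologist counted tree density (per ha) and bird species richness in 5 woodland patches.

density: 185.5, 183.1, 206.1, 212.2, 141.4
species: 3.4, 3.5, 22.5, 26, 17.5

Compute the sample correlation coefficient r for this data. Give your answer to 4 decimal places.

0.3106

n = 5, Σx = 928.3, Σy = 72.9, Σx² = 175435.87, Σy² = 1512.31, Σxy = 13900.5
nΣxy − ΣxΣy = 69502.5 − 67673.07 = 1829.43
nΣx² − (Σx)² = 877179.35 − 861740.89 = 15438.46; nΣy² − (Σy)² = 7561.55 − 5314.41 = 2247.14
r = 1829.43 / √(15438.46 × 2247.14) = 1829.43 / 5890.0239 ≈ 0.3106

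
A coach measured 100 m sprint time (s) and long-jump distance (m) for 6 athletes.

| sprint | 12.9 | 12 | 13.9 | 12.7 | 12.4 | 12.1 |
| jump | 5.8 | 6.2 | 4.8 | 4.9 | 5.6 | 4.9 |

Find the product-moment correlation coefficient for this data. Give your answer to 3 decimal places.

n = 6, Σx = 76, Σy = 32.2, Σx² = 965.08, Σy² = 174.5, Σxy = 406.9
nΣxy − ΣxΣy = 2441.4 − 2447.2 = -5.8
nΣx² − (Σx)² = 5790.48 − 5776 = 14.48; nΣy² − (Σy)² = 1047 − 1036.84 = 10.16
r = -5.8 / √(14.48 × 10.16) = -5.8 / 12.1292 ≈ -0.478

-0.478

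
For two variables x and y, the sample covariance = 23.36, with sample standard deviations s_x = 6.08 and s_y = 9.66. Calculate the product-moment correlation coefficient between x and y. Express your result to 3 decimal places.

r = Cov(x,y) / (s_x · s_y) = 23.36 / (6.08 × 9.66)
  = 23.36 / 58.7328 ≈ 0.398

0.398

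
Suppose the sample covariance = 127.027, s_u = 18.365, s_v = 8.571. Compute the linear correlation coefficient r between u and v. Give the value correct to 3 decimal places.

0.807

r = Cov(u,v) / (s_u · s_v) = 127.027 / (18.365 × 8.571)
  = 127.027 / 157.4064 ≈ 0.807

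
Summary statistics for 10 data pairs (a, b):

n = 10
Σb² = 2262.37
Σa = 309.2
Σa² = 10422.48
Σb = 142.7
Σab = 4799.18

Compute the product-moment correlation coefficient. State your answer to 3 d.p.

r = (nΣab − ΣaΣb) / √[(nΣa² − (Σa)²)(nΣb² − (Σb)²)]
Numerator: 10×4799.18 − 309.2×142.7 = 3868.96
Denominator: √[(104224.8 − 95604.64)(22623.7 − 20363.29)] = √[8620.16 × 2260.41] = 4414.1925
r = 3868.96 / 4414.1925 ≈ 0.876

0.876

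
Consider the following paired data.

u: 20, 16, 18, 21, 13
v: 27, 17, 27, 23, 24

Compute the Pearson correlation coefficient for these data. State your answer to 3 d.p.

0.308

n = 5, Σu = 88, Σv = 118, Σu² = 1590, Σv² = 2852, Σuv = 2093
nΣuv − ΣuΣv = 10465 − 10384 = 81
nΣu² − (Σu)² = 7950 − 7744 = 206; nΣv² − (Σv)² = 14260 − 13924 = 336
r = 81 / √(206 × 336) = 81 / 263.0893 ≈ 0.308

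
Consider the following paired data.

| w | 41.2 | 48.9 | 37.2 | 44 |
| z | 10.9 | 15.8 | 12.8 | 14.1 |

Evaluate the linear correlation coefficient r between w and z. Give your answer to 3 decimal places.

0.748

n = 4, Σw = 171.3, Σz = 53.6, Σw² = 7408.49, Σz² = 731.1, Σwz = 2318.26
nΣwz − ΣwΣz = 9273.04 − 9181.68 = 91.36
nΣw² − (Σw)² = 29633.96 − 29343.69 = 290.27; nΣz² − (Σz)² = 2924.4 − 2872.96 = 51.44
r = 91.36 / √(290.27 × 51.44) = 91.36 / 122.1945 ≈ 0.748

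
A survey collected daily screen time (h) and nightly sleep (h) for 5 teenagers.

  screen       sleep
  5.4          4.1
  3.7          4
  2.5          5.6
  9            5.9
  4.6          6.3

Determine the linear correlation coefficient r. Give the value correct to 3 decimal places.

n = 5, Σx = 25.2, Σy = 25.9, Σx² = 151.26, Σy² = 138.67, Σxy = 133.02
nΣxy − ΣxΣy = 665.1 − 652.68 = 12.42
nΣx² − (Σx)² = 756.3 − 635.04 = 121.26; nΣy² − (Σy)² = 693.35 − 670.81 = 22.54
r = 12.42 / √(121.26 × 22.54) = 12.42 / 52.2800 ≈ 0.238

0.238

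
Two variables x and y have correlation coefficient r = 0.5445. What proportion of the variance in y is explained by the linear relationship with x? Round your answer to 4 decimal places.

0.2965

r² = (0.5445)² = 0.2965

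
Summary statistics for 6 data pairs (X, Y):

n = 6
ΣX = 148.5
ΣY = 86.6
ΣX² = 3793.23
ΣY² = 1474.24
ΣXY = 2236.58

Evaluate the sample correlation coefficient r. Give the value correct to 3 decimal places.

r = (nΣXY − ΣXΣY) / √[(nΣX² − (ΣX)²)(nΣY² − (ΣY)²)]
Numerator: 6×2236.58 − 148.5×86.6 = 559.38
Denominator: √[(22759.38 − 22052.25)(8845.44 − 7499.56)] = √[707.13 × 1345.88] = 975.5573
r = 559.38 / 975.5573 ≈ 0.573

0.573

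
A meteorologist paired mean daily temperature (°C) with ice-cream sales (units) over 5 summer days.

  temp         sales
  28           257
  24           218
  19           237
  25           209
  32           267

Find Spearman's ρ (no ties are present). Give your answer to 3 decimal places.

0.600

Rank temp: 4, 2, 1, 3, 5
Rank sales: 4, 2, 3, 1, 5
d = rank(temp) − rank(sales): 0, 0, -2, 2, 0; Σd² = 8
ρ = 1 − 6Σd² / [n(n²−1)] = 1 − 6×8 / (5×24) = 1 − 48/120 ≈ 0.600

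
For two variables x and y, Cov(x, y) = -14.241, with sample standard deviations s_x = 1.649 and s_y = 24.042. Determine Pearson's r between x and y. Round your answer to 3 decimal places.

-0.359

r = Cov(x,y) / (s_x · s_y) = -14.241 / (1.649 × 24.042)
  = -14.241 / 39.6453 ≈ -0.359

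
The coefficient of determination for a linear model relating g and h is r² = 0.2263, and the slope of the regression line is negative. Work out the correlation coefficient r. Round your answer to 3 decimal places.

-0.476

|r| = √0.2263 = 0.476
The association is negative, so r = −0.476.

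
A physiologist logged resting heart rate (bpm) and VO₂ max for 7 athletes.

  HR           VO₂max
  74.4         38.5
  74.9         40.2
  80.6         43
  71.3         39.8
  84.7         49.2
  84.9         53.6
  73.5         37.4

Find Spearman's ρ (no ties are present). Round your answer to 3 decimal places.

0.893

Rank HR: 3, 4, 5, 1, 6, 7, 2
Rank VO₂max: 2, 4, 5, 3, 6, 7, 1
d = rank(HR) − rank(VO₂max): 1, 0, 0, -2, 0, 0, 1; Σd² = 6
ρ = 1 − 6Σd² / [n(n²−1)] = 1 − 6×6 / (7×48) = 1 − 36/336 ≈ 0.893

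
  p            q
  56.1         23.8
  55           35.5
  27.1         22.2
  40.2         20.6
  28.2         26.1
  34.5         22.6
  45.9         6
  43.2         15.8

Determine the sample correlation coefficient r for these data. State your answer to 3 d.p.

n = 8, Σp = 330.2, Σq = 172.6, Σp² = 14481.2, Σq² = 4221.5, Σpq = 7191.1
nΣpq − ΣpΣq = 57528.8 − 56992.52 = 536.28
nΣp² − (Σp)² = 115849.6 − 109032.04 = 6817.56; nΣq² − (Σq)² = 33772 − 29790.76 = 3981.24
r = 536.28 / √(6817.56 × 3981.24) = 536.28 / 5209.8313 ≈ 0.103

0.103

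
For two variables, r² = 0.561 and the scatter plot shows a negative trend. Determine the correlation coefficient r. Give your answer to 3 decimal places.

|r| = √0.561 = 0.749
The association is negative, so r = −0.749.

-0.749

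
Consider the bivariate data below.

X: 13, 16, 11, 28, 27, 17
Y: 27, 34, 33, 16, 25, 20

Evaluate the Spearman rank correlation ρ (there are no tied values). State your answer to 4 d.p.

-0.7714

Rank X: 2, 3, 1, 6, 5, 4
Rank Y: 4, 6, 5, 1, 3, 2
d = rank(X) − rank(Y): -2, -3, -4, 5, 2, 2; Σd² = 62
ρ = 1 − 6Σd² / [n(n²−1)] = 1 − 6×62 / (6×35) = 1 − 372/210 ≈ -0.7714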